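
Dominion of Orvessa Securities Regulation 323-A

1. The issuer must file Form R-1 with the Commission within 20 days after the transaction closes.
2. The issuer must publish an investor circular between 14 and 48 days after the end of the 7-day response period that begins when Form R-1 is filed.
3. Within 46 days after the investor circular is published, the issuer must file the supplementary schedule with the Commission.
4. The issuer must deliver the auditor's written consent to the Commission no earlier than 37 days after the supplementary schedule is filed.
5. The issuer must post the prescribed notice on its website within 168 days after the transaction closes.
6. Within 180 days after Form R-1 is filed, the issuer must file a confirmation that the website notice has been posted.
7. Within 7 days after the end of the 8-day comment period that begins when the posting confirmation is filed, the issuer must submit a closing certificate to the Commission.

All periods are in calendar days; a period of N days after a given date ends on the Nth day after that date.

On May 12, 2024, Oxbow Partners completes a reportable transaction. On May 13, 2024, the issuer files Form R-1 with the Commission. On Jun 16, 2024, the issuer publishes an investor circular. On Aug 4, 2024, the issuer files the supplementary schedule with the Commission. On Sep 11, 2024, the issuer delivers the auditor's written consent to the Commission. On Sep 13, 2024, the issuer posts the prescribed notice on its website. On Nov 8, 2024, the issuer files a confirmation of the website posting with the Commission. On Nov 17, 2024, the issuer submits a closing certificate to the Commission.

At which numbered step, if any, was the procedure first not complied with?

(1) due by May 12, 2024 + 20 days = Jun 1, 2024; completed May 13, 2024, before the deadline.
(2) the permitted window runs from May 20, 2024 + 14 = Jun 3, 2024 to May 20, 2024 + 48 = Jul 7, 2024; done Jun 16, 2024 — within the window.
(3) due by Jun 16, 2024 + 46 days = Aug 1, 2024; done Aug 4, 2024 — 3 days late.

Step 3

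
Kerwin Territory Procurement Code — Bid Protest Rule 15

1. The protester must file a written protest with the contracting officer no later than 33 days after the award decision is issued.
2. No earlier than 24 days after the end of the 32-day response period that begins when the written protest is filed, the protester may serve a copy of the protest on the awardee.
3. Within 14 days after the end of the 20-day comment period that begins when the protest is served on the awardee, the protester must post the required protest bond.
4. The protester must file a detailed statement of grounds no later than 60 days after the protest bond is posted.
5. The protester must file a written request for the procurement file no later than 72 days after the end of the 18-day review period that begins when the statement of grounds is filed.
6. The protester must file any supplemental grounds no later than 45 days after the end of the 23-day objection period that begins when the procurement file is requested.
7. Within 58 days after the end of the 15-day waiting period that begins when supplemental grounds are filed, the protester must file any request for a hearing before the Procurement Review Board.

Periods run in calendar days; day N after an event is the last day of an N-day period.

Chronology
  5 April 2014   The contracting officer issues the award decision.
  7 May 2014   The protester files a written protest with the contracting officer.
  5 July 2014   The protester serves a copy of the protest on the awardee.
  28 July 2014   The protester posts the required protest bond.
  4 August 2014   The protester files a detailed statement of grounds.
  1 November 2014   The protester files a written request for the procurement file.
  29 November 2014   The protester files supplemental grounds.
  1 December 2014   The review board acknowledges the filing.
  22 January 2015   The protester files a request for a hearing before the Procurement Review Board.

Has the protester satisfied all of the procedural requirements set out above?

Step 1: 33 days after 5 April 2014 (when the award decision is issued) is 8 May 2014; 7 May 2014 is within that limit.
Step 2: the earliest permitted date is 24 days after 8 June 2014 (end of the 32-day response period, which began when the written protest is filed on 7 May 2014), i.e. 2 July 2014; done 5 July 2014 — permitted.
Step 3: 14 days after 25 July 2014 (end of the 20-day comment period, which began when the protest is served on the awardee on 5 July 2014) is 8 August 2014; 28 July 2014 is within that limit.
Step 4: 60 days after 28 July 2014 (when the protest bond is posted) is 26 September 2014; done 4 August 2014 — timely.
Step 5: 72 days after 22 August 2014 (end of the 18-day review period, which began when the statement of grounds is filed on 4 August 2014) is 2 November 2014; 1 November 2014 is within that limit.
Step 6: 45 days after 24 November 2014 (end of the 23-day objection period, which began when the procurement file is requested on 1 November 2014) is 8 January 2015; completed 29 November 2014, before the deadline.
Step 7: 58 days after 14 December 2014 (end of the 15-day waiting period, which began when supplemental grounds are filed on 29 November 2014) is 10 February 2015; done 22 January 2015 — timely.

Yes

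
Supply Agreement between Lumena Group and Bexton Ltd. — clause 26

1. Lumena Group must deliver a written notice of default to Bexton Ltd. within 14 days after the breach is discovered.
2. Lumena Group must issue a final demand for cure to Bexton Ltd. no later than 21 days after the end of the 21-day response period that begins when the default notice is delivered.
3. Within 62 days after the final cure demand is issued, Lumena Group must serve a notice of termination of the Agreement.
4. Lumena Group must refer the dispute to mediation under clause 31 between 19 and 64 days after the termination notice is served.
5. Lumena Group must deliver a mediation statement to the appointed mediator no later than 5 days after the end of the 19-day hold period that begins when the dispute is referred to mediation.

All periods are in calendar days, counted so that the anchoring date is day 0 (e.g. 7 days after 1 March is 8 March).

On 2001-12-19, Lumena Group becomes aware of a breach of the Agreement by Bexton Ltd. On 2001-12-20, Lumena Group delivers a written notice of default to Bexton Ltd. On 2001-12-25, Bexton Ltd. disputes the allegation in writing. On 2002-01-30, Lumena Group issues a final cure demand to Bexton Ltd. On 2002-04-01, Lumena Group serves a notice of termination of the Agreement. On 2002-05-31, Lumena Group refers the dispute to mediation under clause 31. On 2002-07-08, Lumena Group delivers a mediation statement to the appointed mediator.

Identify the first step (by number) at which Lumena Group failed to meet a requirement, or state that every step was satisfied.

(1) due by 2001-12-19 + 14 days = 2002-01-02; 2001-12-20 is within that limit.
(2) due by 2002-01-10 + 21 days = 2002-01-31; done 2002-01-30 — timely.
(3) due by 2002-01-30 + 62 days = 2002-04-02; 2002-04-01 is within that limit.
(4) the permitted window runs from 2002-04-01 + 19 = 2002-04-20 to 2002-04-01 + 64 = 2002-06-04; done 2002-05-31, which is between those dates.
(5) due by 2002-06-19 + 5 days = 2002-06-24; 2002-07-08 misses that deadline by 14 days.

Step 5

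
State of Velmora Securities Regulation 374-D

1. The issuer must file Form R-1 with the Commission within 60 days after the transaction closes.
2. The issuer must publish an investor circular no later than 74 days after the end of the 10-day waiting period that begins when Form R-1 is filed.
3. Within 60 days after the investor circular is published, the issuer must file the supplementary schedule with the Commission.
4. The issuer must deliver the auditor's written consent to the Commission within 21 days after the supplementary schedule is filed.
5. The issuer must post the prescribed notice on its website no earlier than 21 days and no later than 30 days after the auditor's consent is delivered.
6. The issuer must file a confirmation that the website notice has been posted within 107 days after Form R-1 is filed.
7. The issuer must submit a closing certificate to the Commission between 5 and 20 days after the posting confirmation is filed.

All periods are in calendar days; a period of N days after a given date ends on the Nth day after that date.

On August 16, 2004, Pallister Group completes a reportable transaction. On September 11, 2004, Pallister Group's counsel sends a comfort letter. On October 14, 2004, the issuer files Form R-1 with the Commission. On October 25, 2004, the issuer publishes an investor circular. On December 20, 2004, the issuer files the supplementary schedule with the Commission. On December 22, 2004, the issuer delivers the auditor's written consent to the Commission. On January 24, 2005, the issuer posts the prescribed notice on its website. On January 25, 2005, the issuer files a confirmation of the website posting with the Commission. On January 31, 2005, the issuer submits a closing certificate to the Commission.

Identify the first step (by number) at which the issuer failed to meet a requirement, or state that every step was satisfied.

Step 5

(1) due by August 16, 2004 + 60 days = October 15, 2004; October 14, 2004 is within that limit.
(2) due by October 24, 2004 + 74 days = January 6, 2005; done October 25, 2004 — timely.
(3) due by October 25, 2004 + 60 days = December 24, 2004; December 20, 2004 is within that limit.
(4) due by December 20, 2004 + 21 days = January 10, 2005; done December 22, 2004 — timely.
(5) the permitted window runs from December 22, 2004 + 21 = January 12, 2005 to December 22, 2004 + 30 = January 21, 2005; done January 24, 2005 — 3 days after the window closed.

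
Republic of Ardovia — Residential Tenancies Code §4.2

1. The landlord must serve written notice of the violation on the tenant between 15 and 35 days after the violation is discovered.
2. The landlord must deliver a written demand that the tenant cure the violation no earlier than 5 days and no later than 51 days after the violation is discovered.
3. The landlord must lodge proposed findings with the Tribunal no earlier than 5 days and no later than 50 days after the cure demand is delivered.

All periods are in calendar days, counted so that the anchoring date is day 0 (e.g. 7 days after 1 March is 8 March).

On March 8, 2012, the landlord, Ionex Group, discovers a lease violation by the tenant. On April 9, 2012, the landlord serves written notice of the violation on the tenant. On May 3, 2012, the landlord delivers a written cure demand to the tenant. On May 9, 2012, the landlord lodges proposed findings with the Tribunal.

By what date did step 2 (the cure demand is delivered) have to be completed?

Step 2 runs from March 8, 2012, when the violation is discovered. The window is 5–51 days after March 8, 2012; it closes on April 28, 2012.

April 28, 2012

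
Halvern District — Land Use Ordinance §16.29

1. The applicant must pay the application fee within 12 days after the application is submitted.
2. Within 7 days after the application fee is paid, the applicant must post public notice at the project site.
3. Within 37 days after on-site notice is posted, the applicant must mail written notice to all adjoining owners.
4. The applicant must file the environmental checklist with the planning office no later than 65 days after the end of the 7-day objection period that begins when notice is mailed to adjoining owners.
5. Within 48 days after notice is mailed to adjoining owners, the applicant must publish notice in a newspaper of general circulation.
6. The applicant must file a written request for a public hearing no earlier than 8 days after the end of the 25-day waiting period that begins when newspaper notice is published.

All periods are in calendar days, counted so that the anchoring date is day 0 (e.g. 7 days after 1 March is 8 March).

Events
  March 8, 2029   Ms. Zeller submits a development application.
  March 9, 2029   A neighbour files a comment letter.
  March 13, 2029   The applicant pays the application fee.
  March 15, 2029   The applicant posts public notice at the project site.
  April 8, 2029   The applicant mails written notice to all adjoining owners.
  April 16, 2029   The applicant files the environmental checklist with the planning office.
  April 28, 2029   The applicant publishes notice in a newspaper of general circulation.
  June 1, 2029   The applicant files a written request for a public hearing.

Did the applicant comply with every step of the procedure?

(1) due by March 8, 2029 + 12 days = March 20, 2029; done March 13, 2029 — timely.
(2) due by March 13, 2029 + 7 days = March 20, 2029; March 15, 2029 is within that limit.
(3) due by March 15, 2029 + 37 days = April 21, 2029; done April 8, 2029 — timely.
(4) due by April 15, 2029 + 65 days = June 19, 2029; completed April 16, 2029, before the deadline.
(5) due by April 8, 2029 + 48 days = May 26, 2029; done April 28, 2029 — timely.
(6) permitted from May 23, 2029 + 8 days = May 31, 2029 onward; done June 1, 2029, after the minimum wait.

Yes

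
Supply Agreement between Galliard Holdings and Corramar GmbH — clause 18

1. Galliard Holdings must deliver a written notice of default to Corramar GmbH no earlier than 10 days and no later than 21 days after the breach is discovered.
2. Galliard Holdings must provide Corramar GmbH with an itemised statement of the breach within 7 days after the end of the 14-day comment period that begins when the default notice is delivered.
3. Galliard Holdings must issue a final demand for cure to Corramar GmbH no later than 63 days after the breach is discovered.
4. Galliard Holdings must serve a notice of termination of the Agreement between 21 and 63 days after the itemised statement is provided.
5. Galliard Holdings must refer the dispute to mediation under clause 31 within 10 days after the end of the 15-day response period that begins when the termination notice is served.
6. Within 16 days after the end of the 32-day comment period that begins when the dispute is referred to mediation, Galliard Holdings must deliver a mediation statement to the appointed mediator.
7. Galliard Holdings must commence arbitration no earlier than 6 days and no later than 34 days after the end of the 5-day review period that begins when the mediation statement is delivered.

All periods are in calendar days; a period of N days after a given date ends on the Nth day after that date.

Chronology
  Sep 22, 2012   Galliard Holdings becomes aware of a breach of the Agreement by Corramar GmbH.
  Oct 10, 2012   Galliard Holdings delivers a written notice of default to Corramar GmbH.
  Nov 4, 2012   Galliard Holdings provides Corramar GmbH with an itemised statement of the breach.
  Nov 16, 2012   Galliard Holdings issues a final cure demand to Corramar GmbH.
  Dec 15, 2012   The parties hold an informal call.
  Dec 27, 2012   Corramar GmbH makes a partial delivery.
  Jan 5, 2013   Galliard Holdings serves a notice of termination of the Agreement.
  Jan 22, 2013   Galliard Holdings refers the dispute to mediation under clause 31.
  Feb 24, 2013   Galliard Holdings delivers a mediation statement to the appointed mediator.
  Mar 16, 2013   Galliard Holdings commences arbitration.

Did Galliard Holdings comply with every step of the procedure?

(1) the permitted window runs from Sep 22, 2012 + 10 = Oct 2, 2012 to Sep 22, 2012 + 21 = Oct 13, 2012; Oct 10, 2012 falls inside that range.
(2) due by Oct 24, 2012 + 7 days = Oct 31, 2012; done Nov 4, 2012 — 4 days late.
Later steps need not be reached.

No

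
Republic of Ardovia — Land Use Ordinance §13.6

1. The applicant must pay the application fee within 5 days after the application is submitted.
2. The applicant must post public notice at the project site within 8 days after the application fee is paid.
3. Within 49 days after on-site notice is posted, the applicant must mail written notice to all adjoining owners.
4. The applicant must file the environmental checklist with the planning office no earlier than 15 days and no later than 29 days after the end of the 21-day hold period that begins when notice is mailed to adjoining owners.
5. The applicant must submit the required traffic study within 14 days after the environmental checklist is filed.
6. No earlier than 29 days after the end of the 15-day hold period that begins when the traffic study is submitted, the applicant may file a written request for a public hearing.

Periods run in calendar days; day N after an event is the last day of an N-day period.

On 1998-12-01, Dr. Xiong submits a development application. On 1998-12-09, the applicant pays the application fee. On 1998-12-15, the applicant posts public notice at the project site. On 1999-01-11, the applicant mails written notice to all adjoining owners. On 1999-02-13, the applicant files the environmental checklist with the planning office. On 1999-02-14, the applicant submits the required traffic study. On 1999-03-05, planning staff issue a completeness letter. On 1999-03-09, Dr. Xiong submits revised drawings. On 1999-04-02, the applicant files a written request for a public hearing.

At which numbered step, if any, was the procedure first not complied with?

Step 1

Step 1 — counting 5 days from 1998-12-01 (when the application is submitted) gives a deadline of 1998-12-06; 1998-12-09 misses that deadline by 3 days.
The procedure was therefore not followed at step 1.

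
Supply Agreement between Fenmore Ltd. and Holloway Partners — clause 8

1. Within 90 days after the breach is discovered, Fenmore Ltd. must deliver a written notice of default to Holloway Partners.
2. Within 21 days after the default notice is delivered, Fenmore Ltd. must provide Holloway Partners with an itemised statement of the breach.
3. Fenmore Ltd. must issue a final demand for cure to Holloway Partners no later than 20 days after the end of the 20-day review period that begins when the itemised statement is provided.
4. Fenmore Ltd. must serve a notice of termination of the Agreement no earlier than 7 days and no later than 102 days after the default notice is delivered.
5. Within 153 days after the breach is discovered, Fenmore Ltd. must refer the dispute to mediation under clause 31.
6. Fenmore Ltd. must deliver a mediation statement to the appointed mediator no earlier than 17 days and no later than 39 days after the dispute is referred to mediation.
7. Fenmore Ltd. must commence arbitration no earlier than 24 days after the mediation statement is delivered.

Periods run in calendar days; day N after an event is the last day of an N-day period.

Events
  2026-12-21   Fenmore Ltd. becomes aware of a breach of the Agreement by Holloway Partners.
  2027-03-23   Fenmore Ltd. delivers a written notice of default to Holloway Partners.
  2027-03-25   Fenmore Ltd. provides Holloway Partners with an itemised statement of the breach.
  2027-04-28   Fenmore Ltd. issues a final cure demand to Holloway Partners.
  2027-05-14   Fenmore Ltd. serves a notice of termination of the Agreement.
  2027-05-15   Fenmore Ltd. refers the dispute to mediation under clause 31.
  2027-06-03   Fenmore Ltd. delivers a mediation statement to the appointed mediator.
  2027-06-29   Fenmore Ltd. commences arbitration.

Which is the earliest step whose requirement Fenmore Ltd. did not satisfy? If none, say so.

Step 1 — counting 90 days from 2026-12-21 (when the breach is discovered) gives a deadline of 2027-03-21; not done until 2027-03-23, 2 days after the deadline.

Step 1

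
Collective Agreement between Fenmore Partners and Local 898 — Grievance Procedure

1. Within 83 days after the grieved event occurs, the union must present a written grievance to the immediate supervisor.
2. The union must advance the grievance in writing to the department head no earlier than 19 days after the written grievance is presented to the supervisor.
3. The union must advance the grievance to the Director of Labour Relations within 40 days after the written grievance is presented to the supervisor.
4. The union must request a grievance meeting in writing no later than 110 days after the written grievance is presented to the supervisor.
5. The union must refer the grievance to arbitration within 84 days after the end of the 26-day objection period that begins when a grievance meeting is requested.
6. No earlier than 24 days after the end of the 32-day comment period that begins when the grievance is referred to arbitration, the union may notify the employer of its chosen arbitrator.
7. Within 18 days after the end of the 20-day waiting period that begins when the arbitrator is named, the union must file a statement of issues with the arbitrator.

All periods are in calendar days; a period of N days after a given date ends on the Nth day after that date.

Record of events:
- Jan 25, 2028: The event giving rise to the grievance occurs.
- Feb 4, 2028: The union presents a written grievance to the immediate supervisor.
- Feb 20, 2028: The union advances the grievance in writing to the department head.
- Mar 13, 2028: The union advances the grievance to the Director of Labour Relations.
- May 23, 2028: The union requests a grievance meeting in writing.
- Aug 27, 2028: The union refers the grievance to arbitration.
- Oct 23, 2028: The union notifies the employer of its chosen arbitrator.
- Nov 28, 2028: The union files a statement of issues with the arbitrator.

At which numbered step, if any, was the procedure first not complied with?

Step 2

(1) due by Jan 25, 2028 + 83 days = Apr 17, 2028; completed Feb 4, 2028, before the deadline.
(2) permitted from Feb 4, 2028 + 19 days = Feb 23, 2028 onward; done Feb 20, 2028 — 3 days too early.
The analysis stops there.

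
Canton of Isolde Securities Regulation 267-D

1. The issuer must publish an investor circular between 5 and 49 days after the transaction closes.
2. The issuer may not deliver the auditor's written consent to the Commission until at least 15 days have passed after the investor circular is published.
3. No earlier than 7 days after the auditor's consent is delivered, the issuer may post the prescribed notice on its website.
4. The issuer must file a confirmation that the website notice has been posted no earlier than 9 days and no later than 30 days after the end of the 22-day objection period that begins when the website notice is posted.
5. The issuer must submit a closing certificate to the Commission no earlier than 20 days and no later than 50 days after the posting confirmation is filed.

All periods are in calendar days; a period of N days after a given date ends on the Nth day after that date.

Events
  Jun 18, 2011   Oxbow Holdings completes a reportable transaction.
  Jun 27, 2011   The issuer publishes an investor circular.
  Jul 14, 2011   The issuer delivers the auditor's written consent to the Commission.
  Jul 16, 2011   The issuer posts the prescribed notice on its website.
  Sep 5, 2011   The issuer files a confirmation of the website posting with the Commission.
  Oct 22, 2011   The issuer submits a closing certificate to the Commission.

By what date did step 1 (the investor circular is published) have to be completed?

Aug 6, 2011

Step 1 runs from Jun 18, 2011, when the transaction closes. The window is 5–49 days after Jun 18, 2011; it closes on Aug 6, 2011.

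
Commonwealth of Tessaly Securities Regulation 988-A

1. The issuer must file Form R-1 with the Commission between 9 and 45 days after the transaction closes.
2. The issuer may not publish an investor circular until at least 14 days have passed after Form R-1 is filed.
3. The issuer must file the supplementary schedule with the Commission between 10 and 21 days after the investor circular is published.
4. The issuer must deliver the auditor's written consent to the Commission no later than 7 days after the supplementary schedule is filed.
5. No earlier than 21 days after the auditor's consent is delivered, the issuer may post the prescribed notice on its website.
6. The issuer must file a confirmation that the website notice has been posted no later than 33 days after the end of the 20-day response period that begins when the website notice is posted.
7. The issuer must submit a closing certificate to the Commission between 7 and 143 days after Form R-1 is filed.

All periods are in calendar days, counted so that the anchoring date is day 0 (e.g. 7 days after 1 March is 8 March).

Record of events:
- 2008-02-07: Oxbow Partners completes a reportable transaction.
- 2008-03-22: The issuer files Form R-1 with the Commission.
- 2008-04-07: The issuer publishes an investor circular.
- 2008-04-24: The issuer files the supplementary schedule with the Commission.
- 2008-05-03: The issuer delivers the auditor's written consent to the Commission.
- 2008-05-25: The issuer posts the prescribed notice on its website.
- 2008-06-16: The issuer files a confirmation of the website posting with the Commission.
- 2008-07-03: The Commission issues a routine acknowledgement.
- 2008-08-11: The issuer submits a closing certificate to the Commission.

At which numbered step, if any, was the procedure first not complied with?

(1) the permitted window runs from 2008-02-07 + 9 = 2008-02-16 to 2008-02-07 + 45 = 2008-03-23; 2008-03-22 falls inside that range.
(2) permitted from 2008-03-22 + 14 days = 2008-04-05 onward; done 2008-04-07, after the minimum wait.
(3) the permitted window runs from 2008-04-07 + 10 = 2008-04-17 to 2008-04-07 + 21 = 2008-04-28; 2008-04-24 falls inside that range.
(4) due by 2008-04-24 + 7 days = 2008-05-01; 2008-05-03 misses that deadline by 2 days.

Step 4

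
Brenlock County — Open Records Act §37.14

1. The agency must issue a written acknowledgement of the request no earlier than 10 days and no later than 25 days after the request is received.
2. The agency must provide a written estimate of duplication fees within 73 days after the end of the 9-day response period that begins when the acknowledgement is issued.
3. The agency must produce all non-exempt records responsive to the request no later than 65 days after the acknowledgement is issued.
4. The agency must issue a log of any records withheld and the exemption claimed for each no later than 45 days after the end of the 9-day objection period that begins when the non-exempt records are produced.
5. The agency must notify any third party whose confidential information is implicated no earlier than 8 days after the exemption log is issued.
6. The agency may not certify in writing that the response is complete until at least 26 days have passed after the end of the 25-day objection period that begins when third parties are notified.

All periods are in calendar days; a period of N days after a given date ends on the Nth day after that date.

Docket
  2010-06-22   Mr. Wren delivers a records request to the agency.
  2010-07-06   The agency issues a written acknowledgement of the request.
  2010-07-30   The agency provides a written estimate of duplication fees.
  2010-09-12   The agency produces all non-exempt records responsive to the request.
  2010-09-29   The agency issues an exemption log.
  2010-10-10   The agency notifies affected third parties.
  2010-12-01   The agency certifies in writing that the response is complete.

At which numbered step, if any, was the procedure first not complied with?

Step 1 — 10 and 25 days from 2010-06-22 (when the request is received) are 2010-07-02 and 2010-07-17 respectively; 2010-07-06 falls inside that range.
Step 2 — counting 73 days from 2010-07-15 (end of the 9-day response period, which began when the acknowledgement is issued on 2010-07-06) gives a deadline of 2010-09-26; completed 2010-07-30, before the deadline.
Step 3 — counting 65 days from 2010-07-06 (when the acknowledgement is issued) gives a deadline of 2010-09-09; done 2010-09-12 — 3 days late.

Step 3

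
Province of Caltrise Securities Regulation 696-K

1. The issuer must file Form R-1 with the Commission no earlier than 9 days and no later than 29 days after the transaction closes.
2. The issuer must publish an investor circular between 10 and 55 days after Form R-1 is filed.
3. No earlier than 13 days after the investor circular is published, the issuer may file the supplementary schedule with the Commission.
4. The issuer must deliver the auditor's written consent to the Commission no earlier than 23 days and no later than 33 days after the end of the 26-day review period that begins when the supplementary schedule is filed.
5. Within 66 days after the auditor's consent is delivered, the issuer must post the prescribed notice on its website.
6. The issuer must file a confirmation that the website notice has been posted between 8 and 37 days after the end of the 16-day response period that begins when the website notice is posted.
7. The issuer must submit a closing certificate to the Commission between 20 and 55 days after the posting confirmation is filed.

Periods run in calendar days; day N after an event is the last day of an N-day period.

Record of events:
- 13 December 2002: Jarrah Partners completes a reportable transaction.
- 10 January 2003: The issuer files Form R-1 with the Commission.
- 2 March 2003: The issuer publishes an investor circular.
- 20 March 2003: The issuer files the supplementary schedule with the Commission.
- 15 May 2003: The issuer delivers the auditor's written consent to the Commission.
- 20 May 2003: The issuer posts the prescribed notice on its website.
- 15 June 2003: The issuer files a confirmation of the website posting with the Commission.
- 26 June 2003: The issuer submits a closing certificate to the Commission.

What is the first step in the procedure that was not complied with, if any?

Step 7

Step 1 — 9 and 29 days from 13 December 2002 (when the transaction closes) are 22 December 2002 and 11 January 2003 respectively; 10 January 2003 falls inside that range.
Step 2 — 10 and 55 days from 10 January 2003 (when Form R-1 is filed) are 20 January 2003 and 6 March 2003 respectively; done 2 March 2003, which is between those dates.
Step 3 — must wait 13 days from 2 March 2003 (when the investor circular is published), so not before 15 March 2003; done 20 March 2003, after the minimum wait.
Step 4 — 23 and 33 days from 15 April 2003 (end of the 26-day review period, which began when the supplementary schedule is filed on 20 March 2003) are 8 May 2003 and 18 May 2003 respectively; done 15 May 2003 — within the window.
Step 5 — counting 66 days from 15 May 2003 (when the auditor's consent is delivered) gives a deadline of 20 July 2003; 20 May 2003 is within that limit.
Step 6 — 8 and 37 days from 5 June 2003 (end of the 16-day response period, which began when the website notice is posted on 20 May 2003) are 13 June 2003 and 12 July 2003 respectively; done 15 June 2003 — within the window.
Step 7 — 20 and 55 days from 15 June 2003 (when the posting confirmation is filed) are 5 July 2003 and 9 August 2003 respectively; done 26 June 2003 — 9 days before the window opened.
The procedure was therefore not followed at step 7.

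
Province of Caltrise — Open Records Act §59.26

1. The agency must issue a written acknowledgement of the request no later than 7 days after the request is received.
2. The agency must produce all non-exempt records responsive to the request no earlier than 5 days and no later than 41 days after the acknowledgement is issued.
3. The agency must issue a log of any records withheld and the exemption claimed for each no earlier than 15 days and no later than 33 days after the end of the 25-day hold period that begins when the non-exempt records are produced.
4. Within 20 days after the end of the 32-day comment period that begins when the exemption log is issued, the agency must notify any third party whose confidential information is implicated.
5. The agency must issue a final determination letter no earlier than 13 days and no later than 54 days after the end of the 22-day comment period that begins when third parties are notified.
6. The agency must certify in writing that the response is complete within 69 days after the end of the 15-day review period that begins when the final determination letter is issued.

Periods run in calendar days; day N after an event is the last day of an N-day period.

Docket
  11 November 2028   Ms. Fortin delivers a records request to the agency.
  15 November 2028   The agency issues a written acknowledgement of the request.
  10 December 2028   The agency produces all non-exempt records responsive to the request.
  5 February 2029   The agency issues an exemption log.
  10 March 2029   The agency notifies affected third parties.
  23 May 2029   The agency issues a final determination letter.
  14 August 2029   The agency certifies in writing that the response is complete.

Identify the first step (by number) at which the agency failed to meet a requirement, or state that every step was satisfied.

Step 1 — counting 7 days from 11 November 2028 (when the request is received) gives a deadline of 18 November 2028; done 15 November 2028 — timely.
Step 2 — 5 and 41 days from 15 November 2028 (when the acknowledgement is issued) are 20 November 2028 and 26 December 2028 respectively; done 10 December 2028, which is between those dates.
Step 3 — 15 and 33 days from 4 January 2029 (end of the 25-day hold period, which began when the non-exempt records are produced on 10 December 2028) are 19 January 2029 and 6 February 2029 respectively; done 5 February 2029 — within the window.
Step 4 — counting 20 days from 9 March 2029 (end of the 32-day comment period, which began when the exemption log is issued on 5 February 2029) gives a deadline of 29 March 2029; completed 10 March 2029, before the deadline.
Step 5 — 13 and 54 days from 1 April 2029 (end of the 22-day comment period, which began when third parties are notified on 10 March 2029) are 14 April 2029 and 25 May 2029 respectively; done 23 May 2029, which is between those dates.
Step 6 — counting 69 days from 7 June 2029 (end of the 15-day review period, which began when the final determination letter is issued on 23 May 2029) gives a deadline of 15 August 2029; 14 August 2029 is within that limit.

None — every step was satisfied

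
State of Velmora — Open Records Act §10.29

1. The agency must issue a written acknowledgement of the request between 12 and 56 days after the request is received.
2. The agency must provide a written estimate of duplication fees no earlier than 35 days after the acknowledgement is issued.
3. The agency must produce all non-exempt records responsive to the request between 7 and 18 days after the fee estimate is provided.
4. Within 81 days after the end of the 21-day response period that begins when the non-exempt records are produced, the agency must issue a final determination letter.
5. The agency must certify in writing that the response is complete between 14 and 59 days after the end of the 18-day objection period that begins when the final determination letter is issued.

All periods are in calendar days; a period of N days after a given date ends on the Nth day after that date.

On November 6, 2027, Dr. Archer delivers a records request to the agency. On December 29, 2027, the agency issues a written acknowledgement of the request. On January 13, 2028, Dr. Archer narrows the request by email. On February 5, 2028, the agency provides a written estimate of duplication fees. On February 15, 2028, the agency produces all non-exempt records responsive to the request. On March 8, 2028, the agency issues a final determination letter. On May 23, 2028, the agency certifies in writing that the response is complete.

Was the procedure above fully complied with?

(1) the permitted window runs from November 6, 2027 + 12 = November 18, 2027 to November 6, 2027 + 56 = January 1, 2028; done December 29, 2027, which is between those dates.
(2) permitted from December 29, 2027 + 35 days = February 2, 2028 onward; done February 5, 2028, after the minimum wait.
(3) the permitted window runs from February 5, 2028 + 7 = February 12, 2028 to February 5, 2028 + 18 = February 23, 2028; February 15, 2028 falls inside that range.
(4) due by March 7, 2028 + 81 days = May 27, 2028; March 8, 2028 is within that limit.
(5) the permitted window runs from March 26, 2028 + 14 = April 9, 2028 to March 26, 2028 + 59 = May 24, 2028; May 23, 2028 falls inside that range.

Yes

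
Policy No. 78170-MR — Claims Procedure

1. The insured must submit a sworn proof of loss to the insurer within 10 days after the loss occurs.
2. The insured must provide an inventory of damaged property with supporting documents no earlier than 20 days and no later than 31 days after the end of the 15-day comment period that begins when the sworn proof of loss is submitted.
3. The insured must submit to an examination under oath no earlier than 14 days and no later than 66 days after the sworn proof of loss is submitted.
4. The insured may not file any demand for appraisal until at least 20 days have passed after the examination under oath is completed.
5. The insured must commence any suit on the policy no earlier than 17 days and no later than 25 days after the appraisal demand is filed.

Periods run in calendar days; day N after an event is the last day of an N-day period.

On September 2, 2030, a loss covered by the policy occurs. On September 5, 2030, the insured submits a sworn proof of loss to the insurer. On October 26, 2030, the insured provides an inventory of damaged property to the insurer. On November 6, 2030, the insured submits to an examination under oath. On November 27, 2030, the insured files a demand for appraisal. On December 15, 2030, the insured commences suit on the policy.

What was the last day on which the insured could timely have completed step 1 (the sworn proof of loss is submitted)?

Step 1 runs from September 2, 2030, when the loss occurs. 10 days after September 2, 2030 is September 12, 2030.

September 12, 2030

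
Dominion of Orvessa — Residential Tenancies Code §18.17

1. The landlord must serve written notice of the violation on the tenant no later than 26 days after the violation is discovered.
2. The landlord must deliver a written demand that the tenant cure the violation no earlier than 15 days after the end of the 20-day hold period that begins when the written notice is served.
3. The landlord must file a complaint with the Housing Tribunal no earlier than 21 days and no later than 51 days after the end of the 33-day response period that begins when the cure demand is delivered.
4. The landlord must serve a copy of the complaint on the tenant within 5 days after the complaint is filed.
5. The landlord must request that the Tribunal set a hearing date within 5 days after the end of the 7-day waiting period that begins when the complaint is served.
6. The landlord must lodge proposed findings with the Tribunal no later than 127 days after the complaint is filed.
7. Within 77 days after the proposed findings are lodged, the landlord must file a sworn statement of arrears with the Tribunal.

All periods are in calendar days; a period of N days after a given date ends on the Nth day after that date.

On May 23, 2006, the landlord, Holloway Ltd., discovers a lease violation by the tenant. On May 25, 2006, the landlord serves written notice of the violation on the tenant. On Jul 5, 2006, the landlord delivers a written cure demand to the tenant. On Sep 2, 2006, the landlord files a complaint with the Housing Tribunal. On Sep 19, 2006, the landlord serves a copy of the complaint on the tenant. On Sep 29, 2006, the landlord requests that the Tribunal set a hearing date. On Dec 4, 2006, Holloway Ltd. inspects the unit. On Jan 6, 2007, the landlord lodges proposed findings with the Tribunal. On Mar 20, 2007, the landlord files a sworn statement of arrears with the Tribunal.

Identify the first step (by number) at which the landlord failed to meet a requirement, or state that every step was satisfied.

Step 4

(1) due by May 23, 2006 + 26 days = Jun 18, 2006; May 25, 2006 is within that limit.
(2) permitted from Jun 14, 2006 + 15 days = Jun 29, 2006 onward; done Jul 5, 2006 — permitted.
(3) the permitted window runs from Aug 7, 2006 + 21 = Aug 28, 2006 to Aug 7, 2006 + 51 = Sep 27, 2006; done Sep 2, 2006 — within the window.
(4) due by Sep 2, 2006 + 5 days = Sep 7, 2006; Sep 19, 2006 misses that deadline by 12 days.
The analysis stops there.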